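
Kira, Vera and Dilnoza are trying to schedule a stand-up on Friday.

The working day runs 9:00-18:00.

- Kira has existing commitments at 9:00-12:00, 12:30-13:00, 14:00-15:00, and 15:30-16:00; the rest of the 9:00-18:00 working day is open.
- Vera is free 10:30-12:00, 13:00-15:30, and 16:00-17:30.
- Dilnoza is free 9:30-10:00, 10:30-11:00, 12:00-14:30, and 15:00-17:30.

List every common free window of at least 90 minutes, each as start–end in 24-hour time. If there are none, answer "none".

Kira free within 09:00–18:00: 12:00–12:30, 13:00–14:00, 15:00–15:30, 16:00–18:00.
Kira ∩ Vera: 13:00–14:00, 15:00–15:30, 16:00–17:30.
Kira ∩ Vera ∩ Dilnoza: 13:00–14:00, 15:00–15:30, 16:00–17:30.
Windows ≥ 90 min: 16:00–17:30.

16:00–17:30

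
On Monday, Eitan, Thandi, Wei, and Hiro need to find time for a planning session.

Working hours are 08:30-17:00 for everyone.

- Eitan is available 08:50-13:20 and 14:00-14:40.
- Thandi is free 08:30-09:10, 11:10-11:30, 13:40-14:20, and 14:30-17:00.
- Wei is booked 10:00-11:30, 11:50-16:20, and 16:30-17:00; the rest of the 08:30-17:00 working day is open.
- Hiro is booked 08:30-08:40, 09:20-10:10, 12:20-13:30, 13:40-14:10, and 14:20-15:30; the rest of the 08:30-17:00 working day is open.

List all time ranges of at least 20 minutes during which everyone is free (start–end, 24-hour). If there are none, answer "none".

08:50–09:10

Wei free within 08:30–17:00: 08:30–10:00, 11:30–11:50, 16:20–16:30.
Hiro free within 08:30–17:00: 08:40–09:20, 10:10–12:20, 13:30–13:40, 14:10–14:20, 15:30–17:00.
Eitan ∩ Thandi: 08:50–09:10, 11:10–11:30, 14:00–14:20, 14:30–14:40.
Eitan ∩ Thandi ∩ Wei: 08:50–09:10.
Eitan ∩ Thandi ∩ Wei ∩ Hiro: 08:50–09:10.
Windows ≥ 20 min: 08:50–09:10.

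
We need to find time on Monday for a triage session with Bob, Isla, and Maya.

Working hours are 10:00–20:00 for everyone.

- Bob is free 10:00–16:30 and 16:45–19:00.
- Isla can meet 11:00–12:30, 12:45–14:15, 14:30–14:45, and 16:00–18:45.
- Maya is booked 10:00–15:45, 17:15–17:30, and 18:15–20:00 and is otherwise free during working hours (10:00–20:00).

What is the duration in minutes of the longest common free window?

Maya free within 10:00–20:00: 15:45–17:15, 17:30–18:15.
Bob ∩ Isla: 11:00–12:30, 12:45–14:15, 14:30–14:45, 16:00–16:30, 16:45–18:45.
Bob ∩ Isla ∩ Maya: 16:00–16:30, 16:45–17:15, 17:30–18:15.
Common window lengths: 30, 30, 45 min; longest is 45.

45 minutes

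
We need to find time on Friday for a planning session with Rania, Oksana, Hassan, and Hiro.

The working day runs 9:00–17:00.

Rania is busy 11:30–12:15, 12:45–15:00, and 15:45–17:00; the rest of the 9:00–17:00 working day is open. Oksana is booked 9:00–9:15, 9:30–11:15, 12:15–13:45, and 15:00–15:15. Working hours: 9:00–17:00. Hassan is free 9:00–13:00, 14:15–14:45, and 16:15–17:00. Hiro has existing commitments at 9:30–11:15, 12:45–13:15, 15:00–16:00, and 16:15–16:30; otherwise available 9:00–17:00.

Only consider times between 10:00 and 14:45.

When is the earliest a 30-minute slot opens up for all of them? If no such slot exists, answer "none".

Rania free within 09:00–17:00: 09:00–11:30, 12:15–12:45, 15:00–15:45.
Oksana free within 09:00–17:00: 09:15–09:30, 11:15–12:15, 13:45–15:00, 15:15–17:00.
Hiro free within 09:00–17:00: 09:00–09:30, 11:15–12:45, 13:15–15:00, 16:00–16:15, 16:30–17:00.
Rania ∩ Oksana: 09:15–09:30, 11:15–11:30, 15:15–15:45.
Rania ∩ Oksana ∩ Hassan: 09:15–09:30, 11:15–11:30.
Rania ∩ Oksana ∩ Hassan ∩ Hiro: 09:15–09:30, 11:15–11:30.
Restricted to 10:00–14:45: 11:15–11:30.
Windows ≥ 30 min: (none).

none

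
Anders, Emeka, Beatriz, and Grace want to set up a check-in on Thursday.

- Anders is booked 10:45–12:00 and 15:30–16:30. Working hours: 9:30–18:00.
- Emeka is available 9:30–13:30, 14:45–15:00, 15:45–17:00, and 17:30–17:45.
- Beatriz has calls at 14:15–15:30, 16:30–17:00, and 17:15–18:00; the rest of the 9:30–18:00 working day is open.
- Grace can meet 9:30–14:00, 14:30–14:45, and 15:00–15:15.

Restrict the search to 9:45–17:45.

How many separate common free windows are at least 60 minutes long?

Anders free within 09:30–18:00: 09:30–10:45, 12:00–15:30, 16:30–18:00.
Beatriz free within 09:30–18:00: 09:30–14:15, 15:30–16:30, 17:00–17:15.
Anders ∩ Emeka: 09:30–10:45, 12:00–13:30, 14:45–15:00, 16:30–17:00, 17:30–17:45.
Anders ∩ Emeka ∩ Beatriz: 09:30–10:45, 12:00–13:30.
Anders ∩ Emeka ∩ Beatriz ∩ Grace: 09:30–10:45, 12:00–13:30.
Restricted to 09:45–17:45: 09:45–10:45, 12:00–13:30.
Windows ≥ 60 min: 09:45–10:45, 12:00–13:30.
That's 2 windows.

2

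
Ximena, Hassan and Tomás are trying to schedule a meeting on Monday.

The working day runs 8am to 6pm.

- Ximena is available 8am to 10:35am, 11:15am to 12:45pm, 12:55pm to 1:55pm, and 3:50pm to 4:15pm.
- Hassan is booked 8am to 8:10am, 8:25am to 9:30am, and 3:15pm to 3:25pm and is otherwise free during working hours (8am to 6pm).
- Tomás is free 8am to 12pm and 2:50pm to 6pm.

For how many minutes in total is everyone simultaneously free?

Hassan free within 08:00–18:00: 08:10–08:25, 09:30–15:15, 15:25–18:00.
Ximena ∩ Hassan: 08:10–08:25, 09:30–10:35, 11:15–12:45, 12:55–13:55, 15:50–16:15.
Ximena ∩ Hassan ∩ Tomás: 08:10–08:25, 09:30–10:35, 11:15–12:00, 15:50–16:15.
Total common minutes: 15 + 65 + 45 + 25 = 150.

150 minutes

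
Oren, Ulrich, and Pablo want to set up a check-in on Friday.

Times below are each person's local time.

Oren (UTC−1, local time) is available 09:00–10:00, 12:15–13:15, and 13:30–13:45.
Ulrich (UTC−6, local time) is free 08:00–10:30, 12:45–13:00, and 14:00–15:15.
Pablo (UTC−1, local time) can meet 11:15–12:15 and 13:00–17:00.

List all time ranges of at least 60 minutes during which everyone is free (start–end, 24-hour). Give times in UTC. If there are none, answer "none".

none

Oren → UTC: 10:00–11:00, 13:15–14:15, 14:30–14:45.
Ulrich → UTC: 14:00–16:30, 18:45–19:00, 20:00–21:15.
Pablo → UTC: 12:15–13:15, 14:00–18:00.
Oren ∩ Ulrich: 14:00–14:15, 14:30–14:45.
Oren ∩ Ulrich ∩ Pablo: 14:00–14:15, 14:30–14:45.
Windows ≥ 60 min: (none).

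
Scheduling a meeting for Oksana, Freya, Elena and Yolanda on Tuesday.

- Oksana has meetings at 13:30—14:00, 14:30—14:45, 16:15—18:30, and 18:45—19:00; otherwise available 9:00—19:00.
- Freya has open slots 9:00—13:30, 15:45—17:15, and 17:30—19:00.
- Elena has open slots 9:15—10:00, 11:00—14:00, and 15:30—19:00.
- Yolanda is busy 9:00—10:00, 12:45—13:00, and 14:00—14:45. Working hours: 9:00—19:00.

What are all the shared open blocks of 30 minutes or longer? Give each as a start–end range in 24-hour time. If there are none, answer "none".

11:00–12:45, 13:00–13:30, 15:45–16:15

Oksana free within 09:00–19:00: 09:00–13:30, 14:00–14:30, 14:45–16:15, 18:30–18:45.
Yolanda free within 09:00–19:00: 10:00–12:45, 13:00–14:00, 14:45–19:00.
Oksana ∩ Freya: 09:00–13:30, 15:45–16:15, 18:30–18:45.
Oksana ∩ Freya ∩ Elena: 09:15–10:00, 11:00–13:30, 15:45–16:15, 18:30–18:45.
Oksana ∩ Freya ∩ Elena ∩ Yolanda: 11:00–12:45, 13:00–13:30, 15:45–16:15, 18:30–18:45.
Windows ≥ 30 min: 11:00–12:45, 13:00–13:30, 15:45–16:15.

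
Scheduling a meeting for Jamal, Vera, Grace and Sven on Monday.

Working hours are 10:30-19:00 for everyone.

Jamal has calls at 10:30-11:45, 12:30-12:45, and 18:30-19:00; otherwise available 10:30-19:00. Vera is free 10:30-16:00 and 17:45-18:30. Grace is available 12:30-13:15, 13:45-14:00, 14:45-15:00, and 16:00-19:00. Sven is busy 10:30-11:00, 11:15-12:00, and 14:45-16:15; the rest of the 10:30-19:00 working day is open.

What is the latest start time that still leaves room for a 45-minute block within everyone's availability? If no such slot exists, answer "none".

17:45

Jamal free within 10:30–19:00: 11:45–12:30, 12:45–18:30.
Sven free within 10:30–19:00: 11:00–11:15, 12:00–14:45, 16:15–19:00.
Jamal ∩ Vera: 11:45–12:30, 12:45–16:00, 17:45–18:30.
Jamal ∩ Vera ∩ Grace: 12:45–13:15, 13:45–14:00, 14:45–15:00, 17:45–18:30.
Jamal ∩ Vera ∩ Grace ∩ Sven: 12:45–13:15, 13:45–14:00, 17:45–18:30.
Windows ≥ 45 min: 17:45–18:30.
Latest start in the last window 17:45–18:30 is 18:30 − 45 min = 17:45.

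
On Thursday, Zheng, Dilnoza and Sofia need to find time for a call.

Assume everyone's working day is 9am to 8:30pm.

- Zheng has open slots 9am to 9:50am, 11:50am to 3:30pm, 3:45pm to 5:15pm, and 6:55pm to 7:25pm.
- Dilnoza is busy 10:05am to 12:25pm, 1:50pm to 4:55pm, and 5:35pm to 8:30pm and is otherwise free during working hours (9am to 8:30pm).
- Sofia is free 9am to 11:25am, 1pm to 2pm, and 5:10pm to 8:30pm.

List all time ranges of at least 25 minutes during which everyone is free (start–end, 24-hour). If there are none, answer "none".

Dilnoza free within 09:00–20:30: 09:00–10:05, 12:25–13:50, 16:55–17:35.
Zheng ∩ Dilnoza: 09:00–09:50, 12:25–13:50, 16:55–17:15.
Zheng ∩ Dilnoza ∩ Sofia: 09:00–09:50, 13:00–13:50, 17:10–17:15.
Windows ≥ 25 min: 09:00–09:50, 13:00–13:50.

09:00–09:50, 13:00–13:50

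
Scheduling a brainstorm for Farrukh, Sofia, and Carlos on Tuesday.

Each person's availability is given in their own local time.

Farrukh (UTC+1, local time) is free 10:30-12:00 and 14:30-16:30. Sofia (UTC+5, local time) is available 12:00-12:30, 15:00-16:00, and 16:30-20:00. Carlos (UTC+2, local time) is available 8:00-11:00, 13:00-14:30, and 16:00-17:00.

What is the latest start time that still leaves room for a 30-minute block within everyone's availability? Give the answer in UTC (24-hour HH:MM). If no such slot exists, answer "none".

Farrukh → UTC: 09:30–11:00, 13:30–15:30.
Sofia → UTC: 07:00–07:30, 10:00–11:00, 11:30–15:00.
Carlos → UTC: 06:00–09:00, 11:00–12:30, 14:00–15:00.
Farrukh ∩ Sofia: 10:00–11:00, 13:30–15:00.
Farrukh ∩ Sofia ∩ Carlos: 14:00–15:00.
Windows ≥ 30 min: 14:00–15:00.
Latest start in the last window 14:00–15:00 is 15:00 − 30 min = 14:30.

14:30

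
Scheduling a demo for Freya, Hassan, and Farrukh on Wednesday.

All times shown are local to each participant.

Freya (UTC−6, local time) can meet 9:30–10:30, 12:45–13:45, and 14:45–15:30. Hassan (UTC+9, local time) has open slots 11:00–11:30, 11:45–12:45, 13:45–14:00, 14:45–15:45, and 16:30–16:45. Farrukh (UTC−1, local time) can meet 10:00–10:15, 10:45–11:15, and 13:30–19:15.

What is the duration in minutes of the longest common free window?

0 minutes

Freya → UTC: 15:30–16:30, 18:45–19:45, 20:45–21:30.
Hassan → UTC: 02:00–02:30, 02:45–03:45, 04:45–05:00, 05:45–06:45, 07:30–07:45.
Farrukh → UTC: 11:00–11:15, 11:45–12:15, 14:30–20:15.
Freya ∩ Hassan: (none).
Freya ∩ Hassan ∩ Farrukh: (none).
No common window.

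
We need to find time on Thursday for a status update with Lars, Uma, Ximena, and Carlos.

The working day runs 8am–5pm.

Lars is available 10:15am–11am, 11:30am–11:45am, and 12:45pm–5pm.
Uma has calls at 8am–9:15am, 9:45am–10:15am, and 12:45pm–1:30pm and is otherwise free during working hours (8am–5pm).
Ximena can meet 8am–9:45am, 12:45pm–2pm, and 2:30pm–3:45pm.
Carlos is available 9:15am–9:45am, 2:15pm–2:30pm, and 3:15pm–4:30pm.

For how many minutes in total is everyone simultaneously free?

Uma free within 08:00–17:00: 09:15–09:45, 10:15–12:45, 13:30–17:00.
Lars ∩ Uma: 10:15–11:00, 11:30–11:45, 13:30–17:00.
Lars ∩ Uma ∩ Ximena: 13:30–14:00, 14:30–15:45.
Lars ∩ Uma ∩ Ximena ∩ Carlos: 15:15–15:45.
Total common minutes: 30.

30 minutes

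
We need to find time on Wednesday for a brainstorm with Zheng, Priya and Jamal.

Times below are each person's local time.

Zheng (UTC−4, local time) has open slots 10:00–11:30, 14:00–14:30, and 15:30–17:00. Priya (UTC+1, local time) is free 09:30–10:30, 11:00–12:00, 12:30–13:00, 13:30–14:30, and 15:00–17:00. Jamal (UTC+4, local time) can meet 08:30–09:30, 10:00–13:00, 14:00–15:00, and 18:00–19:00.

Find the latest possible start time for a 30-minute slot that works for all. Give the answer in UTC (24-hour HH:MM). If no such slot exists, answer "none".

Zheng → UTC: 14:00–15:30, 18:00–18:30, 19:30–21:00.
Priya → UTC: 08:30–09:30, 10:00–11:00, 11:30–12:00, 12:30–13:30, 14:00–16:00.
Jamal → UTC: 04:30–05:30, 06:00–09:00, 10:00–11:00, 14:00–15:00.
Zheng ∩ Priya: 14:00–15:30.
Zheng ∩ Priya ∩ Jamal: 14:00–15:00.
Windows ≥ 30 min: 14:00–15:00.
Latest start in the last window 14:00–15:00 is 15:00 − 30 min = 14:30.

14:30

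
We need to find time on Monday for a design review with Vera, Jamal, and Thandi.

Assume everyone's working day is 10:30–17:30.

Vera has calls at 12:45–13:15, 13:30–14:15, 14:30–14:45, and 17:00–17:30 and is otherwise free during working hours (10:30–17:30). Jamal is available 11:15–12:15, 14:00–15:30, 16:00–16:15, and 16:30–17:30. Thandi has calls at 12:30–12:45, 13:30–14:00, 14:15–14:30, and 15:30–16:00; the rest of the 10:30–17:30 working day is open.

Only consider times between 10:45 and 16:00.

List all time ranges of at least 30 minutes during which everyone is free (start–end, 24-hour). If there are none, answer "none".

Vera free within 10:30–17:30: 10:30–12:45, 13:15–13:30, 14:15–14:30, 14:45–17:00.
Thandi free within 10:30–17:30: 10:30–12:30, 12:45–13:30, 14:00–14:15, 14:30–15:30, 16:00–17:30.
Vera ∩ Jamal: 11:15–12:15, 14:15–14:30, 14:45–15:30, 16:00–16:15, 16:30–17:00.
Vera ∩ Jamal ∩ Thandi: 11:15–12:15, 14:45–15:30, 16:00–16:15, 16:30–17:00.
Restricted to 10:45–16:00: 11:15–12:15, 14:45–15:30.
Windows ≥ 30 min: 11:15–12:15, 14:45–15:30.

11:15–12:15, 14:45–15:30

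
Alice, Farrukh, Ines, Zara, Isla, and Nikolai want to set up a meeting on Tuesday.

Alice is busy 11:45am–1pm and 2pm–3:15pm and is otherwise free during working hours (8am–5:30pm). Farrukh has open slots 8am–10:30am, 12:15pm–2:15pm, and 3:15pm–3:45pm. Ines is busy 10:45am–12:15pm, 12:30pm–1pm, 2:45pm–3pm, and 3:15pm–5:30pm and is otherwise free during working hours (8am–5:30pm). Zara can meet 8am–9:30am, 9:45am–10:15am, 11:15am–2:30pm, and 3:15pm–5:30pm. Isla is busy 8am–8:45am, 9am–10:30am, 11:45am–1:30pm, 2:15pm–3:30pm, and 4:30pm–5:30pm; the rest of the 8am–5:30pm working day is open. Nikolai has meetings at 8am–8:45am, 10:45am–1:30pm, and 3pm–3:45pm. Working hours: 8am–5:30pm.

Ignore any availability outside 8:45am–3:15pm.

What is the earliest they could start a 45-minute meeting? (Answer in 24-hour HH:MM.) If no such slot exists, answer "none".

none

Alice free within 08:00–17:30: 08:00–11:45, 13:00–14:00, 15:15–17:30.
Ines free within 08:00–17:30: 08:00–10:45, 12:15–12:30, 13:00–14:45, 15:00–15:15.
Isla free within 08:00–17:30: 08:45–09:00, 10:30–11:45, 13:30–14:15, 15:30–16:30.
Nikolai free within 08:00–17:30: 08:45–10:45, 13:30–15:00, 15:45–17:30.
Alice ∩ Farrukh: 08:00–10:30, 13:00–14:00, 15:15–15:45.
Alice ∩ Farrukh ∩ Ines: 08:00–10:30, 13:00–14:00.
Alice ∩ Farrukh ∩ Ines ∩ Zara: 08:00–09:30, 09:45–10:15, 13:00–14:00.
Alice ∩ Farrukh ∩ Ines ∩ Zara ∩ Isla: 08:45–09:00, 13:30–14:00.
Alice ∩ Farrukh ∩ Ines ∩ Zara ∩ Isla ∩ Nikolai: 08:45–09:00, 13:30–14:00.
Restricted to 08:45–15:15: 08:45–09:00, 13:30–14:00.
Windows ≥ 45 min: (none).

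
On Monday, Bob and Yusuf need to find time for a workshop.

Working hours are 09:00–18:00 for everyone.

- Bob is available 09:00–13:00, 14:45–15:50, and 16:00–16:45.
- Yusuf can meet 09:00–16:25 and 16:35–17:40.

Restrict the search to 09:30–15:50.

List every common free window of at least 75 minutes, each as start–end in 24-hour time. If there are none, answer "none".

Bob ∩ Yusuf: 09:00–13:00, 14:45–15:50, 16:00–16:25, 16:35–16:45.
Restricted to 09:30–15:50: 09:30–13:00, 14:45–15:50.
Windows ≥ 75 min: 09:30–13:00.

09:30–13:00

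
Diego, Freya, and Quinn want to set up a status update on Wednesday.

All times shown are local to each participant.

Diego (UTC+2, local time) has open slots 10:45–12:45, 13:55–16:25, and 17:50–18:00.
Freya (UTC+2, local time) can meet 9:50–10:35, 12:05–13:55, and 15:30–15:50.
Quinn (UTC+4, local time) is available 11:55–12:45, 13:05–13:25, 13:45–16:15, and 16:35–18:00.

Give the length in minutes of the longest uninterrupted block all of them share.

40 minutes

Diego → UTC: 08:45–10:45, 11:55–14:25, 15:50–16:00.
Freya → UTC: 07:50–08:35, 10:05–11:55, 13:30–13:50.
Quinn → UTC: 07:55–08:45, 09:05–09:25, 09:45–12:15, 12:35–14:00.
Diego ∩ Freya: 10:05–10:45, 13:30–13:50.
Diego ∩ Freya ∩ Quinn: 10:05–10:45, 13:30–13:50.
Common window lengths: 40, 20 min; longest is 40.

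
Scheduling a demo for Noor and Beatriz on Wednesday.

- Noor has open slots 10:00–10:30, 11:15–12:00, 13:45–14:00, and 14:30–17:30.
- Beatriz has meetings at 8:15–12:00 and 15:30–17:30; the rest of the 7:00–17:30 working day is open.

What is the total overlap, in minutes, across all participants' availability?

75 minutes

Beatriz free within 07:00–17:30: 07:00–08:15, 12:00–15:30.
Noor ∩ Beatriz: 13:45–14:00, 14:30–15:30.
Total common minutes: 15 + 60 = 75.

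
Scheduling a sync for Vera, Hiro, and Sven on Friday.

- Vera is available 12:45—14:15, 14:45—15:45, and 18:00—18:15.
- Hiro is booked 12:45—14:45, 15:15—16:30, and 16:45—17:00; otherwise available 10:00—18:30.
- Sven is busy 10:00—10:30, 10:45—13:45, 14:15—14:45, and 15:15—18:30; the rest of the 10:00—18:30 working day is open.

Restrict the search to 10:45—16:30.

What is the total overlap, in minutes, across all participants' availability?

30 minutes

Hiro free within 10:00–18:30: 10:00–12:45, 14:45–15:15, 16:30–16:45, 17:00–18:30.
Sven free within 10:00–18:30: 10:30–10:45, 13:45–14:15, 14:45–15:15.
Vera ∩ Hiro: 14:45–15:15, 18:00–18:15.
Vera ∩ Hiro ∩ Sven: 14:45–15:15.
Restricted to 10:45–16:30: 14:45–15:15.
Total common minutes: 30.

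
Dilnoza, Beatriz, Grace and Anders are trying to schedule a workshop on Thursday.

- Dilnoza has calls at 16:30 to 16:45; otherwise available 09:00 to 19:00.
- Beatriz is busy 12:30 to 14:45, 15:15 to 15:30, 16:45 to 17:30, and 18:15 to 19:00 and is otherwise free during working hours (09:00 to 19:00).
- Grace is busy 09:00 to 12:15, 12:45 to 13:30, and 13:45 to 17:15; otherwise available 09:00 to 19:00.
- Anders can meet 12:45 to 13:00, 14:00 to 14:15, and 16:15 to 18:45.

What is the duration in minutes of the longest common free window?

45 minutes

Dilnoza free within 09:00–19:00: 09:00–16:30, 16:45–19:00.
Beatriz free within 09:00–19:00: 09:00–12:30, 14:45–15:15, 15:30–16:45, 17:30–18:15.
Grace free within 09:00–19:00: 12:15–12:45, 13:30–13:45, 17:15–19:00.
Dilnoza ∩ Beatriz: 09:00–12:30, 14:45–15:15, 15:30–16:30, 17:30–18:15.
Dilnoza ∩ Beatriz ∩ Grace: 12:15–12:30, 17:30–18:15.
Dilnoza ∩ Beatriz ∩ Grace ∩ Anders: 17:30–18:15.
Single common window of 45 minutes.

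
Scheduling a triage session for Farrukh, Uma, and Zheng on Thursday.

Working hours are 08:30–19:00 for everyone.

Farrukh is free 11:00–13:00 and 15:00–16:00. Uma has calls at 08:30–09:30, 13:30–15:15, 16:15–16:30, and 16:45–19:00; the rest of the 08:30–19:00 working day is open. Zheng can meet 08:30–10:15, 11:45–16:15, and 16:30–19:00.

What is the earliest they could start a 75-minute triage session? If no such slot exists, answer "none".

11:45

Uma free within 08:30–19:00: 09:30–13:30, 15:15–16:15, 16:30–16:45.
Farrukh ∩ Uma: 11:00–13:00, 15:15–16:00.
Farrukh ∩ Uma ∩ Zheng: 11:45–13:00, 15:15–16:00.
Windows ≥ 75 min: 11:45–13:00.
Earliest such window starts at 11:45.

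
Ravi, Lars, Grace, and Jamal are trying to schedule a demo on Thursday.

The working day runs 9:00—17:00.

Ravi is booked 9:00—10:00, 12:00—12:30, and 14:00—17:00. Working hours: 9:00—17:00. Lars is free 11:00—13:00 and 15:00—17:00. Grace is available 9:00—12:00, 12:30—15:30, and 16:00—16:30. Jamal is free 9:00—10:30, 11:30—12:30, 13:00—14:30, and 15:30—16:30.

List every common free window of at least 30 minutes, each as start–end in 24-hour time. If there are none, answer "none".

Ravi free within 09:00–17:00: 10:00–12:00, 12:30–14:00.
Ravi ∩ Lars: 11:00–12:00, 12:30–13:00.
Ravi ∩ Lars ∩ Grace: 11:00–12:00, 12:30–13:00.
Ravi ∩ Lars ∩ Grace ∩ Jamal: 11:30–12:00.
Windows ≥ 30 min: 11:30–12:00.

11:30–12:00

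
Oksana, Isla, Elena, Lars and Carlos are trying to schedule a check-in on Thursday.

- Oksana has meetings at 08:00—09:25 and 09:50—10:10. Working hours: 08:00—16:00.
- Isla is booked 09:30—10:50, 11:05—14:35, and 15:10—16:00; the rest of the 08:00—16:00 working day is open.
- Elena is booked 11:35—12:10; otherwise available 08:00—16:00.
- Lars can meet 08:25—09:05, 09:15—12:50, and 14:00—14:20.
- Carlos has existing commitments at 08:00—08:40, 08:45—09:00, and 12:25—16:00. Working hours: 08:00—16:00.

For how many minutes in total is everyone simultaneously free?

Oksana free within 08:00–16:00: 09:25–09:50, 10:10–16:00.
Isla free within 08:00–16:00: 08:00–09:30, 10:50–11:05, 14:35–15:10.
Elena free within 08:00–16:00: 08:00–11:35, 12:10–16:00.
Carlos free within 08:00–16:00: 08:40–08:45, 09:00–12:25.
Oksana ∩ Isla: 09:25–09:30, 10:50–11:05, 14:35–15:10.
Oksana ∩ Isla ∩ Elena: 09:25–09:30, 10:50–11:05, 14:35–15:10.
Oksana ∩ Isla ∩ Elena ∩ Lars: 09:25–09:30, 10:50–11:05.
Oksana ∩ Isla ∩ Elena ∩ Lars ∩ Carlos: 09:25–09:30, 10:50–11:05.
Total common minutes: 5 + 15 = 20.

20 minutes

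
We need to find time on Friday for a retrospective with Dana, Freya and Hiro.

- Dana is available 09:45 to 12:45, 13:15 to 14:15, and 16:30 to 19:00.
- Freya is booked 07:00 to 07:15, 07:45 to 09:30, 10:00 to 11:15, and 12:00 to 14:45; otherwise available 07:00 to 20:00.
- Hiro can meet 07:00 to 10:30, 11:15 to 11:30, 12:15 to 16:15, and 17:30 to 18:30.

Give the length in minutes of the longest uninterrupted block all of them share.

Freya free within 07:00–20:00: 07:15–07:45, 09:30–10:00, 11:15–12:00, 14:45–20:00.
Dana ∩ Freya: 09:45–10:00, 11:15–12:00, 16:30–19:00.
Dana ∩ Freya ∩ Hiro: 09:45–10:00, 11:15–11:30, 17:30–18:30.
Common window lengths: 15, 15, 60 min; longest is 60.

60 minutes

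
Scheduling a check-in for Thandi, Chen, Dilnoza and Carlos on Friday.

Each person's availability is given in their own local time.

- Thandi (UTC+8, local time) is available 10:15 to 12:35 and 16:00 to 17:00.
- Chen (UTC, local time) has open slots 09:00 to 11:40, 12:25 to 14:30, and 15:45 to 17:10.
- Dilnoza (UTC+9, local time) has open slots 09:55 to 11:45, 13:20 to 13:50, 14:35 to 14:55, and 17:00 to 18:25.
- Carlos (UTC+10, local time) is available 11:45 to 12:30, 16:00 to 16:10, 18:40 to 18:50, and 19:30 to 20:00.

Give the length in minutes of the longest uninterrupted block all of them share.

0 minutes

Thandi → UTC: 02:15–04:35, 08:00–09:00.
Chen → UTC: 09:00–11:40, 12:25–14:30, 15:45–17:10.
Dilnoza → UTC: 00:55–02:45, 04:20–04:50, 05:35–05:55, 08:00–09:25.
Carlos → UTC: 01:45–02:30, 06:00–06:10, 08:40–08:50, 09:30–10:00.
Thandi ∩ Chen: (none).
Thandi ∩ Chen ∩ Dilnoza: (none).
Thandi ∩ Chen ∩ Dilnoza ∩ Carlos: (none).
No common window.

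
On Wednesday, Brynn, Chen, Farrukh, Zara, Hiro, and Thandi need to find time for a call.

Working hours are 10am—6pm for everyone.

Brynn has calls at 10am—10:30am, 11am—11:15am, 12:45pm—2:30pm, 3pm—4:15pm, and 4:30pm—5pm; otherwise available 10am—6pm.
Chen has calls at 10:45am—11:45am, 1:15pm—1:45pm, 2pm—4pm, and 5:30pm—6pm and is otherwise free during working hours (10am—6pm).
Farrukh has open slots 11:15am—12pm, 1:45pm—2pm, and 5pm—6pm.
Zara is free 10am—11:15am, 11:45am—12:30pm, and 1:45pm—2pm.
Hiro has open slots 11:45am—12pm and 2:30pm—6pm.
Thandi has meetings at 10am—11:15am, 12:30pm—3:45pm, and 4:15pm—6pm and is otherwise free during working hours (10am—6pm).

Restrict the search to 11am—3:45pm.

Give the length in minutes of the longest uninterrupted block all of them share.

Brynn free within 10:00–18:00: 10:30–11:00, 11:15–12:45, 14:30–15:00, 16:15–16:30, 17:00–18:00.
Chen free within 10:00–18:00: 10:00–10:45, 11:45–13:15, 13:45–14:00, 16:00–17:30.
Thandi free within 10:00–18:00: 11:15–12:30, 15:45–16:15.
Brynn ∩ Chen: 10:30–10:45, 11:45–12:45, 16:15–16:30, 17:00–17:30.
Brynn ∩ Chen ∩ Farrukh: 11:45–12:00, 17:00–17:30.
Brynn ∩ Chen ∩ Farrukh ∩ Zara: 11:45–12:00.
Brynn ∩ Chen ∩ Farrukh ∩ Zara ∩ Hiro: 11:45–12:00.
Brynn ∩ Chen ∩ Farrukh ∩ Zara ∩ Hiro ∩ Thandi: 11:45–12:00.
Restricted to 11:00–15:45: 11:45–12:00.
Single common window of 15 minutes.

15 minutes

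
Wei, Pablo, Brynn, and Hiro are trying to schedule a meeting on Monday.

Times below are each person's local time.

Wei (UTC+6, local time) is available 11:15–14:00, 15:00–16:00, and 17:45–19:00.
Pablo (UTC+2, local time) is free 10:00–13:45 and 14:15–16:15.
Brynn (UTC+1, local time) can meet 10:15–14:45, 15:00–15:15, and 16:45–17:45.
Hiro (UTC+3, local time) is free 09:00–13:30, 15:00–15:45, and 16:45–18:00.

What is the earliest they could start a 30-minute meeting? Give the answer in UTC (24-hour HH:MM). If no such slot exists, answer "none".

Wei → UTC: 05:15–08:00, 09:00–10:00, 11:45–13:00.
Pablo → UTC: 08:00–11:45, 12:15–14:15.
Brynn → UTC: 09:15–13:45, 14:00–14:15, 15:45–16:45.
Hiro → UTC: 06:00–10:30, 12:00–12:45, 13:45–15:00.
Wei ∩ Pablo: 09:00–10:00, 12:15–13:00.
Wei ∩ Pablo ∩ Brynn: 09:15–10:00, 12:15–13:00.
Wei ∩ Pablo ∩ Brynn ∩ Hiro: 09:15–10:00, 12:15–12:45.
Windows ≥ 30 min: 09:15–10:00, 12:15–12:45.
Earliest such window starts at 09:15.

09:15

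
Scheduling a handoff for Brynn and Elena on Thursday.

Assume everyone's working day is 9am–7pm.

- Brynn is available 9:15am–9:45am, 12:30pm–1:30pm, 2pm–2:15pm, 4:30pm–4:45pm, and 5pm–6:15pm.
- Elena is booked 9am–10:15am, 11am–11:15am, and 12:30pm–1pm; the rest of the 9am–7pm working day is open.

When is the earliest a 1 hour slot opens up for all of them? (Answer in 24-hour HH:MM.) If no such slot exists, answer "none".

Elena free within 09:00–19:00: 10:15–11:00, 11:15–12:30, 13:00–19:00.
Brynn ∩ Elena: 13:00–13:30, 14:00–14:15, 16:30–16:45, 17:00–18:15.
Windows ≥ 60 min: 17:00–18:15.
Earliest such window starts at 17:00.

17:00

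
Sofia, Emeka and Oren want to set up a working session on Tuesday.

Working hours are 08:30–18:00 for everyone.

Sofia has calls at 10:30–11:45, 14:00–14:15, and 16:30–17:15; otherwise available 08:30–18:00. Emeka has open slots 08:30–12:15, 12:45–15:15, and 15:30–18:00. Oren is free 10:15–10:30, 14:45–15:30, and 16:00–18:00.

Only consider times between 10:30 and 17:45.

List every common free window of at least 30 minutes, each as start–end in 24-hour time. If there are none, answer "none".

Sofia free within 08:30–18:00: 08:30–10:30, 11:45–14:00, 14:15–16:30, 17:15–18:00.
Sofia ∩ Emeka: 08:30–10:30, 11:45–12:15, 12:45–14:00, 14:15–15:15, 15:30–16:30, 17:15–18:00.
Sofia ∩ Emeka ∩ Oren: 10:15–10:30, 14:45–15:15, 16:00–16:30, 17:15–18:00.
Restricted to 10:30–17:45: 14:45–15:15, 16:00–16:30, 17:15–17:45.
Windows ≥ 30 min: 14:45–15:15, 16:00–16:30, 17:15–17:45.

14:45–15:15, 16:00–16:30, 17:15–17:45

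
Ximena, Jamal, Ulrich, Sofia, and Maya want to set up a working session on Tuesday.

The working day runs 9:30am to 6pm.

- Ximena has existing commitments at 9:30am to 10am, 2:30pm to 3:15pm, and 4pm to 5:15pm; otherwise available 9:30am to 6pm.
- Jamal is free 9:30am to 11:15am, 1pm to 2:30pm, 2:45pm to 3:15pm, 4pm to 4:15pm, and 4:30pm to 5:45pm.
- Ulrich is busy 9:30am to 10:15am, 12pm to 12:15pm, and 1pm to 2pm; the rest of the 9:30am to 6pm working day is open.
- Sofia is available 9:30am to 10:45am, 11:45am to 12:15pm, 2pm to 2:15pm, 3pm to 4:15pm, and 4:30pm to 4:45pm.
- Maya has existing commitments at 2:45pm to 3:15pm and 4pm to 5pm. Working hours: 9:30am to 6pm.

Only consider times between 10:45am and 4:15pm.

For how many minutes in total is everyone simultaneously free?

15 minutes

Ximena free within 09:30–18:00: 10:00–14:30, 15:15–16:00, 17:15–18:00.
Ulrich free within 09:30–18:00: 10:15–12:00, 12:15–13:00, 14:00–18:00.
Maya free within 09:30–18:00: 09:30–14:45, 15:15–16:00, 17:00–18:00.
Ximena ∩ Jamal: 10:00–11:15, 13:00–14:30, 17:15–17:45.
Ximena ∩ Jamal ∩ Ulrich: 10:15–11:15, 14:00–14:30, 17:15–17:45.
Ximena ∩ Jamal ∩ Ulrich ∩ Sofia: 10:15–10:45, 14:00–14:15.
Ximena ∩ Jamal ∩ Ulrich ∩ Sofia ∩ Maya: 10:15–10:45, 14:00–14:15.
Restricted to 10:45–16:15: 14:00–14:15.
Total common minutes: 15.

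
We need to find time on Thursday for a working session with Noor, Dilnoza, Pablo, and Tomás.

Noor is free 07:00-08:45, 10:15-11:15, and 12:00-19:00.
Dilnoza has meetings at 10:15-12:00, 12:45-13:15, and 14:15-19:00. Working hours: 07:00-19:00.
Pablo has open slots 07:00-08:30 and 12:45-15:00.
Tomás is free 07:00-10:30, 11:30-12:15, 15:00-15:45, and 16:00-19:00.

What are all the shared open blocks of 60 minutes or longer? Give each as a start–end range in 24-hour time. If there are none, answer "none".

Dilnoza free within 07:00–19:00: 07:00–10:15, 12:00–12:45, 13:15–14:15.
Noor ∩ Dilnoza: 07:00–08:45, 12:00–12:45, 13:15–14:15.
Noor ∩ Dilnoza ∩ Pablo: 07:00–08:30, 13:15–14:15.
Noor ∩ Dilnoza ∩ Pablo ∩ Tomás: 07:00–08:30.
Windows ≥ 60 min: 07:00–08:30.

07:00–08:30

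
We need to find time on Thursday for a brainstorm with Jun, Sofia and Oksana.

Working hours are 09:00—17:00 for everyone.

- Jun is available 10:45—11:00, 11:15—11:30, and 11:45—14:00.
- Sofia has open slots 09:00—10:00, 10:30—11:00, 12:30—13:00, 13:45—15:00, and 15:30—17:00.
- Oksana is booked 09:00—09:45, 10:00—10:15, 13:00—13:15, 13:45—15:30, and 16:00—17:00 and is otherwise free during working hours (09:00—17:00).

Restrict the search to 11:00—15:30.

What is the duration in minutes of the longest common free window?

Oksana free within 09:00–17:00: 09:45–10:00, 10:15–13:00, 13:15–13:45, 15:30–16:00.
Jun ∩ Sofia: 10:45–11:00, 12:30–13:00, 13:45–14:00.
Jun ∩ Sofia ∩ Oksana: 10:45–11:00, 12:30–13:00.
Restricted to 11:00–15:30: 12:30–13:00.
Single common window of 30 minutes.

30 minutes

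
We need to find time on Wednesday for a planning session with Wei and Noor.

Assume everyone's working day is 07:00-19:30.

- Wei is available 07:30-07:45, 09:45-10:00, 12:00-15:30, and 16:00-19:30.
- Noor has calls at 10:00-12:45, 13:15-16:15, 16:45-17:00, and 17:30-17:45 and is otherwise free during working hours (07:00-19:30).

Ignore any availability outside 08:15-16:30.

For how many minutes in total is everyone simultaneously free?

Noor free within 07:00–19:30: 07:00–10:00, 12:45–13:15, 16:15–16:45, 17:00–17:30, 17:45–19:30.
Wei ∩ Noor: 07:30–07:45, 09:45–10:00, 12:45–13:15, 16:15–16:45, 17:00–17:30, 17:45–19:30.
Restricted to 08:15–16:30: 09:45–10:00, 12:45–13:15, 16:15–16:30.
Total common minutes: 15 + 30 + 15 = 60.

60 minutes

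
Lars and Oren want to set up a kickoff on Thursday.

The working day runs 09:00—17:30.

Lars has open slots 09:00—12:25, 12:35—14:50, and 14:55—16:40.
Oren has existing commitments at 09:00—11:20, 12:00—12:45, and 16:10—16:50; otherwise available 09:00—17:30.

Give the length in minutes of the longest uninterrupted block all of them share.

Oren free within 09:00–17:30: 11:20–12:00, 12:45–16:10, 16:50–17:30.
Lars ∩ Oren: 11:20–12:00, 12:45–14:50, 14:55–16:10.
Common window lengths: 40, 125, 75 min; longest is 125.

125 minutes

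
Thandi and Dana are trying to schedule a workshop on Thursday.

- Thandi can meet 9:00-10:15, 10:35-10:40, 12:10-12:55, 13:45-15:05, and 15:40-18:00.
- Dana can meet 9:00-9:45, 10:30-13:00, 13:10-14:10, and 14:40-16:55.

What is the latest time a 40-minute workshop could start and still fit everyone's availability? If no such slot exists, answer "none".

16:15

Thandi ∩ Dana: 09:00–09:45, 10:35–10:40, 12:10–12:55, 13:45–14:10, 14:40–15:05, 15:40–16:55.
Windows ≥ 40 min: 09:00–09:45, 12:10–12:55, 15:40–16:55.
Latest start in the last window 15:40–16:55 is 16:55 − 40 min = 16:15.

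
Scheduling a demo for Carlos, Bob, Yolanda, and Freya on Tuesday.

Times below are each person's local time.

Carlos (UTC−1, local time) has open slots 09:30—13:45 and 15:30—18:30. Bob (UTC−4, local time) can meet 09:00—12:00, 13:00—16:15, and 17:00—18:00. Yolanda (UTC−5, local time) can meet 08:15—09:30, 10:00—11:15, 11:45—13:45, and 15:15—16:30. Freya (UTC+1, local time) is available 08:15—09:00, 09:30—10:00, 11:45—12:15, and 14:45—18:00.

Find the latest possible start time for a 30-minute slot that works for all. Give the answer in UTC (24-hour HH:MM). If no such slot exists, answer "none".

14:00

Carlos → UTC: 10:30–14:45, 16:30–19:30.
Bob → UTC: 13:00–16:00, 17:00–20:15, 21:00–22:00.
Yolanda → UTC: 13:15–14:30, 15:00–16:15, 16:45–18:45, 20:15–21:30.
Freya → UTC: 07:15–08:00, 08:30–09:00, 10:45–11:15, 13:45–17:00.
Carlos ∩ Bob: 13:00–14:45, 17:00–19:30.
Carlos ∩ Bob ∩ Yolanda: 13:15–14:30, 17:00–18:45.
Carlos ∩ Bob ∩ Yolanda ∩ Freya: 13:45–14:30.
Windows ≥ 30 min: 13:45–14:30.
Latest start in the last window 13:45–14:30 is 14:30 − 30 min = 14:00.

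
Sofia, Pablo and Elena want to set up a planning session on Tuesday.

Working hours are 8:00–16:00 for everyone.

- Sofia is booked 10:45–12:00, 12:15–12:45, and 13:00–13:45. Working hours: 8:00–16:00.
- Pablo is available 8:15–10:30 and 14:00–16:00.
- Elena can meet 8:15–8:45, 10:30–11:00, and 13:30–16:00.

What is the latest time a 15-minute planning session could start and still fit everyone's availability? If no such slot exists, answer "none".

Sofia free within 08:00–16:00: 08:00–10:45, 12:00–12:15, 12:45–13:00, 13:45–16:00.
Sofia ∩ Pablo: 08:15–10:30, 14:00–16:00.
Sofia ∩ Pablo ∩ Elena: 08:15–08:45, 14:00–16:00.
Windows ≥ 15 min: 08:15–08:45, 14:00–16:00.
Latest start in the last window 14:00–16:00 is 16:00 − 15 min = 15:45.

15:45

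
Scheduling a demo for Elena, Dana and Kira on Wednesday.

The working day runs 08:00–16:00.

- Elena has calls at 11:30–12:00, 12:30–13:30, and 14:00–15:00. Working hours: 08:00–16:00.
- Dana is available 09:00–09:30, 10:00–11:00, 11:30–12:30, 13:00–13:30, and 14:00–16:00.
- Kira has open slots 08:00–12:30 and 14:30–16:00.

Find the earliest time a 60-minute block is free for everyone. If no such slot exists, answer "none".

10:00

Elena free within 08:00–16:00: 08:00–11:30, 12:00–12:30, 13:30–14:00, 15:00–16:00.
Elena ∩ Dana: 09:00–09:30, 10:00–11:00, 12:00–12:30, 15:00–16:00.
Elena ∩ Dana ∩ Kira: 09:00–09:30, 10:00–11:00, 12:00–12:30, 15:00–16:00.
Windows ≥ 60 min: 10:00–11:00, 15:00–16:00.
Earliest such window starts at 10:00.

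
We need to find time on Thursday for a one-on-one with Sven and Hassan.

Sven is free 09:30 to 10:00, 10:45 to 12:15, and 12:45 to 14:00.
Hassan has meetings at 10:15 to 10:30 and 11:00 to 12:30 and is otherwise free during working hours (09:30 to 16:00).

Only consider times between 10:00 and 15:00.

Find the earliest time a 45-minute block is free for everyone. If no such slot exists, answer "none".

Hassan free within 09:30–16:00: 09:30–10:15, 10:30–11:00, 12:30–16:00.
Sven ∩ Hassan: 09:30–10:00, 10:45–11:00, 12:45–14:00.
Restricted to 10:00–15:00: 10:45–11:00, 12:45–14:00.
Windows ≥ 45 min: 12:45–14:00.
Earliest such window starts at 12:45.

12:45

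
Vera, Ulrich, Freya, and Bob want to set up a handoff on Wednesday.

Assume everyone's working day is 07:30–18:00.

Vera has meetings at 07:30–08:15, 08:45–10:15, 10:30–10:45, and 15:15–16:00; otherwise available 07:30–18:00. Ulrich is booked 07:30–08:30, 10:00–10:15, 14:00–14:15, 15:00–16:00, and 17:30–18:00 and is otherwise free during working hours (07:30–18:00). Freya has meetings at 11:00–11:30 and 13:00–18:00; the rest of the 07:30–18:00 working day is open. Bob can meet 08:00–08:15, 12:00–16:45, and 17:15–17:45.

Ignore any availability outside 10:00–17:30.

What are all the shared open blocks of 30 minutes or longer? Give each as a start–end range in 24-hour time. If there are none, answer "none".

12:00–13:00

Vera free within 07:30–18:00: 08:15–08:45, 10:15–10:30, 10:45–15:15, 16:00–18:00.
Ulrich free within 07:30–18:00: 08:30–10:00, 10:15–14:00, 14:15–15:00, 16:00–17:30.
Freya free within 07:30–18:00: 07:30–11:00, 11:30–13:00.
Vera ∩ Ulrich: 08:30–08:45, 10:15–10:30, 10:45–14:00, 14:15–15:00, 16:00–17:30.
Vera ∩ Ulrich ∩ Freya: 08:30–08:45, 10:15–10:30, 10:45–11:00, 11:30–13:00.
Vera ∩ Ulrich ∩ Freya ∩ Bob: 12:00–13:00.
Restricted to 10:00–17:30: 12:00–13:00.
Windows ≥ 30 min: 12:00–13:00.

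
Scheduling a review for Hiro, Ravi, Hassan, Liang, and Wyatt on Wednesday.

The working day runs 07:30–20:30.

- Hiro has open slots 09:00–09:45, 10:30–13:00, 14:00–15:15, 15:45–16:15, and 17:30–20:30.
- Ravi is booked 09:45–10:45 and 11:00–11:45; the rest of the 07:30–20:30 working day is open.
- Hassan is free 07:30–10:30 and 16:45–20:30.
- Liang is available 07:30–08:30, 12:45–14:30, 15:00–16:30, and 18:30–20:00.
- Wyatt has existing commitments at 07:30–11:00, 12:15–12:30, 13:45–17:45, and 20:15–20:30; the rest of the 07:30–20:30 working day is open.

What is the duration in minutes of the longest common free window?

90 minutes

Ravi free within 07:30–20:30: 07:30–09:45, 10:45–11:00, 11:45–20:30.
Wyatt free within 07:30–20:30: 11:00–12:15, 12:30–13:45, 17:45–20:15.
Hiro ∩ Ravi: 09:00–09:45, 10:45–11:00, 11:45–13:00, 14:00–15:15, 15:45–16:15, 17:30–20:30.
Hiro ∩ Ravi ∩ Hassan: 09:00–09:45, 17:30–20:30.
Hiro ∩ Ravi ∩ Hassan ∩ Liang: 18:30–20:00.
Hiro ∩ Ravi ∩ Hassan ∩ Liang ∩ Wyatt: 18:30–20:00.
Single common window of 90 minutes.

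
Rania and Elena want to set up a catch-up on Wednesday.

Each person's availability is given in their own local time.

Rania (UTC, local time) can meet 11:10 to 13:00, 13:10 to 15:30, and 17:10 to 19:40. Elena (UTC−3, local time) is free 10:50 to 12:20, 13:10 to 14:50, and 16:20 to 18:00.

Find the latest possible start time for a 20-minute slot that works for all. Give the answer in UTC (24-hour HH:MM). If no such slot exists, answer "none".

19:20

Rania → UTC: 11:10–13:00, 13:10–15:30, 17:10–19:40.
Elena → UTC: 13:50–15:20, 16:10–17:50, 19:20–21:00.
Rania ∩ Elena: 13:50–15:20, 17:10–17:50, 19:20–19:40.
Windows ≥ 20 min: 13:50–15:20, 17:10–17:50, 19:20–19:40.
Latest start in the last window 19:20–19:40 is 19:40 − 20 min = 19:20.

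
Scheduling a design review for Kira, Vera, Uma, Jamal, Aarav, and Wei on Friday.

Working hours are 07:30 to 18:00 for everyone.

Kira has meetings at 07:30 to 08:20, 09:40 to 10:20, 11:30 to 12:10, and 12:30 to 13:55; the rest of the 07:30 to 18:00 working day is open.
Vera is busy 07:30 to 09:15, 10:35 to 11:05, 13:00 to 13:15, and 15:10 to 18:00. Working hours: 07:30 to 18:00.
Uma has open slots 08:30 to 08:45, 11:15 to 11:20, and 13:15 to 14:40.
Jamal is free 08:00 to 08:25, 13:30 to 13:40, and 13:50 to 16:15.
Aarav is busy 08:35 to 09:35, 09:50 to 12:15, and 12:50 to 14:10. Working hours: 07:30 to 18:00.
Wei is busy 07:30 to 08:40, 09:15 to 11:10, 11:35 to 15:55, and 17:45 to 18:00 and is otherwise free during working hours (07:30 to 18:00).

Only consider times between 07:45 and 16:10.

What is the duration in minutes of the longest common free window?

0 minutes

Kira free within 07:30–18:00: 08:20–09:40, 10:20–11:30, 12:10–12:30, 13:55–18:00.
Vera free within 07:30–18:00: 09:15–10:35, 11:05–13:00, 13:15–15:10.
Aarav free within 07:30–18:00: 07:30–08:35, 09:35–09:50, 12:15–12:50, 14:10–18:00.
Wei free within 07:30–18:00: 08:40–09:15, 11:10–11:35, 15:55–17:45.
Kira ∩ Vera: 09:15–09:40, 10:20–10:35, 11:05–11:30, 12:10–12:30, 13:55–15:10.
Kira ∩ Vera ∩ Uma: 11:15–11:20, 13:55–14:40.
Kira ∩ Vera ∩ Uma ∩ Jamal: 13:55–14:40.
Kira ∩ Vera ∩ Uma ∩ Jamal ∩ Aarav: 14:10–14:40.
Kira ∩ Vera ∩ Uma ∩ Jamal ∩ Aarav ∩ Wei: (none).
Restricted to 07:45–16:10: (none).
No common window.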